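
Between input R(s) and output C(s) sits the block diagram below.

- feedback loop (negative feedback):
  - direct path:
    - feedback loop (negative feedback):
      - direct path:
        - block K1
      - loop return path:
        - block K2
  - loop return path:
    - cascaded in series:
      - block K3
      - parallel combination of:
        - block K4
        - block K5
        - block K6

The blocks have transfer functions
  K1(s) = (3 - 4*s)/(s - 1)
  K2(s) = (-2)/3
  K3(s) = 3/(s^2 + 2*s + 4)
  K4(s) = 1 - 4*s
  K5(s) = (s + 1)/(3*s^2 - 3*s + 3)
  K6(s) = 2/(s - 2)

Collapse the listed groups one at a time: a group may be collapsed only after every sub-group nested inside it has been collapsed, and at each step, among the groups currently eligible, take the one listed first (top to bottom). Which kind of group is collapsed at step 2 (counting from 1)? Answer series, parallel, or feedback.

Step 1 - close the feedback loop around K1, K2
Step 2 - add K4, K5, K6 (parallel)
Step 3 - multiply K3, (K4+K5+K6) (series)
Step 4 - collapse the loop ([K1/(1+K1*K2)] forward, (K3*(K4+K5+K6)) return)
The group at step 2 is a parallel group.

Therefore the answer is parallel.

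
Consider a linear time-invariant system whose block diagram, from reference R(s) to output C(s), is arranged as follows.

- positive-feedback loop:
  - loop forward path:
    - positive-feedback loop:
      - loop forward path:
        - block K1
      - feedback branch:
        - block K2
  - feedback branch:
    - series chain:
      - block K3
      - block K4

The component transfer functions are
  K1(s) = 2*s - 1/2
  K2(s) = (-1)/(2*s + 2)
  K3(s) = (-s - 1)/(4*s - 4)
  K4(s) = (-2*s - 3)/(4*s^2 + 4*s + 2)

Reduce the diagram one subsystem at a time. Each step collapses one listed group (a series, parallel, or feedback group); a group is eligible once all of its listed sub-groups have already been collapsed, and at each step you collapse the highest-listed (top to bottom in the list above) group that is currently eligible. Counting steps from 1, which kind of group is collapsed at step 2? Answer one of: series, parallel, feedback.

The answer is series.

Reasoning:
Step 1: reduce the feedback loop with forward K1 and return K2
Step 2: multiply K3, K4 (series)
Step 3: apply the feedback formula to [K1/(1-K1*K2)], (K3*K4)
Step 2: series.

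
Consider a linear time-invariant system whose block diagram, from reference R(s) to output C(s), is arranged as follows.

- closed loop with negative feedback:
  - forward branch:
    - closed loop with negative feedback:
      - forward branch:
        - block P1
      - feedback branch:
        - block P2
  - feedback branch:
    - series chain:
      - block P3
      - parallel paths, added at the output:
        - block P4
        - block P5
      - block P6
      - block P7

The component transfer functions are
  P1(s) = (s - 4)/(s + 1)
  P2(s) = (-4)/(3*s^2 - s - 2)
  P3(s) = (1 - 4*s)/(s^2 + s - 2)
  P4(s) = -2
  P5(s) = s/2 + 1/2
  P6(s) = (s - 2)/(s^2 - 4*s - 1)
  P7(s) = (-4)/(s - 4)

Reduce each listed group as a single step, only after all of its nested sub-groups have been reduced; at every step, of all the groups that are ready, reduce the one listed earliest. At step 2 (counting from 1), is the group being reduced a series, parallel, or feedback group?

The answer is parallel.

Reasoning:
Step 1. reduce the feedback loop with forward P1 and return P2
Step 2. parallel reduction of P4, P5
Step 3. reduce the series chain P3, (P4+P5), P6, P7
Step 4. close the feedback loop around [P1/(1+P1*P2)], (P3*(P4+P5)*P6*P7)
Step 2: parallel.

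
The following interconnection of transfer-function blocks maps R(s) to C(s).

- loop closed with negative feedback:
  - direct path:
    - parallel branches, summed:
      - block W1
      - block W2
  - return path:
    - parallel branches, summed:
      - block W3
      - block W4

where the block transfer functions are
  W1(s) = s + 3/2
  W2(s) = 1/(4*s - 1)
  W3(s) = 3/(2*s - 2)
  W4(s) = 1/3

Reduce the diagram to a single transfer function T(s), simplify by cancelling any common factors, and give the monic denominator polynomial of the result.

(1) parallel reduction of W1, W2 gives (8*s^2 + 10*s - 1)/(8*s - 2)
(2) parallel reduction of W3, W4 gives (2*s + 7)/(6*s - 6)
(3) close the feedback loop around (W1+W2), (W3+W4) gives (48*s^3 + 12*s^2 - 66*s + 6)/(16*s^3 + 124*s^2 + 8*s + 5)
The result of step 3 is T(s) in lowest terms. Its denominator has leading coefficient 16; dividing the denominator through by 16 makes it monic.

Hence the answer: s^3 + 31*s^2/4 + s/2 + 5/16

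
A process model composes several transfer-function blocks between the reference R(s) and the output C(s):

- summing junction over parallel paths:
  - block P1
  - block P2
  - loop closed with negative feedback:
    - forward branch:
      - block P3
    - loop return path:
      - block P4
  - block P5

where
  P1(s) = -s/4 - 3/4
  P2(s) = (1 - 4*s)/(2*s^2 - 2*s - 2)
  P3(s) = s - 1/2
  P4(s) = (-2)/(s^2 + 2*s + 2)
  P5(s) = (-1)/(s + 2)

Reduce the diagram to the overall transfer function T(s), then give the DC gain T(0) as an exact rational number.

(1) collapse the loop (P3 forward, P4 return) gives (2*s^3 + 3*s^2 + 2*s - 2)/(2*s^2 + 6)
(2) add P1, P2, [P3/(1+P3*P4)], P5 (parallel) gives (3*s^6 + 6*s^5 - 17*s^4 - 37*s^3 - 50*s^2 + 7*s + 50)/(4*s^5 + 4*s^4 + 4*s^2 - 36*s - 24)
Evaluating the step-2 result (the overall T(s)) at s = 0 gives T(0) = 50/(-24) = -25/12.

Hence the answer: -25/12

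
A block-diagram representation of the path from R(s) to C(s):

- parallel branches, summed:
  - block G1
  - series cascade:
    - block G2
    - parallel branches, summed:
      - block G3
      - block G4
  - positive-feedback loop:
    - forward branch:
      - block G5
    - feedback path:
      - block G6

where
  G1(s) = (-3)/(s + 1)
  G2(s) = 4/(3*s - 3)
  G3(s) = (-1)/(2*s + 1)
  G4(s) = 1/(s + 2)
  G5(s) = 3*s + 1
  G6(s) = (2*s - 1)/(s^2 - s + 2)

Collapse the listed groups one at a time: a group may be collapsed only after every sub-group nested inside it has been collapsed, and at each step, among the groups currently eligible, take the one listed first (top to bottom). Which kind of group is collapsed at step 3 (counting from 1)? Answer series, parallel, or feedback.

Reducing step by step:

Step 1. add G3, G4 (parallel)
Step 2. multiply G2, (G3+G4) (series)
Step 3. reduce the feedback loop with forward G5 and return G6
Step 4. sum the parallel branches G1, (G2*(G3+G4)), [G5/(1-G5*G6)]
At step 3 the group reduced is feedback.

Answer: feedback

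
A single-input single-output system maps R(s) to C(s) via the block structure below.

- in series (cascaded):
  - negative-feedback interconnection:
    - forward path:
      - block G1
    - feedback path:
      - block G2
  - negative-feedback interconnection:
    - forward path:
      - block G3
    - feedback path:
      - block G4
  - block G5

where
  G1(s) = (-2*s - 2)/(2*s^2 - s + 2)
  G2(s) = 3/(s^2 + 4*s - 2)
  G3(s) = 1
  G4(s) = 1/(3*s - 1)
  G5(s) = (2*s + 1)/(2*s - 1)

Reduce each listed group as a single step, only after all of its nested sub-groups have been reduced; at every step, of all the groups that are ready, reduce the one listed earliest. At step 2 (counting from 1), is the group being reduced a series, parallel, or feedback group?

Step 1: close the feedback loop around G1, G2
Step 2: close the feedback loop around G3, G4
Step 3: cascade [G1/(1+G1*G2)], [G3/(1+G3*G4)], G5
Step 2 collapses a feedback group.

Final answer: feedback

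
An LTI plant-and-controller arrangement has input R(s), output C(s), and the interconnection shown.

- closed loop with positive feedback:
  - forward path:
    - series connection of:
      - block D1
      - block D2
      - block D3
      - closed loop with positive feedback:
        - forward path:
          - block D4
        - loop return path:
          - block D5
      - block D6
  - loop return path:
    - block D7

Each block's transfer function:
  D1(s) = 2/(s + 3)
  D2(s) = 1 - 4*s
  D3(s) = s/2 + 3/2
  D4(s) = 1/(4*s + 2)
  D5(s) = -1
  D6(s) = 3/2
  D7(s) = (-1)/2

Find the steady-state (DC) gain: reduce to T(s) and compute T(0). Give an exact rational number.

Step 1. apply the feedback formula to D4, D5 = 1/(4*s + 3)
Step 2. multiply D1, D2, D3, [D4/(1-D4*D5)], D6 (series) = (3 - 12*s)/(8*s + 6)
Step 3. feedback reduction of (D1*D2*D3*[D4/(1-D4*D5)]*D6), D7 = (6 - 24*s)/(4*s + 15)
The step-3 result is T(s). Setting s = 0: T(0) = 6/15 = 2/5.

Therefore the answer is 2/5.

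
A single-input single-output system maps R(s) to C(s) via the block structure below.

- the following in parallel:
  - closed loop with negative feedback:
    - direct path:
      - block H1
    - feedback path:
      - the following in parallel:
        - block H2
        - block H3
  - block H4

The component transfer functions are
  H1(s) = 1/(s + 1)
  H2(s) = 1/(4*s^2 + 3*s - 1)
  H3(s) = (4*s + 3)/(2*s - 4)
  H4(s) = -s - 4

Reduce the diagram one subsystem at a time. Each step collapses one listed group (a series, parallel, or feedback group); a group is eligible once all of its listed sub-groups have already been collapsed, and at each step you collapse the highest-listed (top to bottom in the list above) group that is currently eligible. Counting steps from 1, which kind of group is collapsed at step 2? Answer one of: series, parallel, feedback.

Step 1: reduce the parallel group H2, H3
Step 2: reduce the feedback loop with forward H1 and return (H2+H3)
Step 3: sum the parallel branches [H1/(1+H1*(H2+H3))], H4
At step 2 the group reduced is feedback.

Final answer: feedback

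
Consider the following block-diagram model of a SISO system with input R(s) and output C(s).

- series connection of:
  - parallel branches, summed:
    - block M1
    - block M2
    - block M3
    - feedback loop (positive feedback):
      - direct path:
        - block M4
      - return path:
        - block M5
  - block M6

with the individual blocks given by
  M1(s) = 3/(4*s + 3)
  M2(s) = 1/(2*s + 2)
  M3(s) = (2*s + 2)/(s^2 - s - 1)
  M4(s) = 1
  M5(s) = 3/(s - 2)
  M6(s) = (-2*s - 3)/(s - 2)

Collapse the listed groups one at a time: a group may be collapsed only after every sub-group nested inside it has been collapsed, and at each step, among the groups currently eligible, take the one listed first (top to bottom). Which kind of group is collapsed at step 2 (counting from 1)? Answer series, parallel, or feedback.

The answer is parallel.

Reasoning:
Step 1. apply the feedback formula to M4, M5
Step 2. reduce the parallel group M1, M2, M3, [M4/(1-M4*M5)]
Step 3. cascade (M1+M2+M3+[M4/(1-M4*M5)]), M6
The group at step 2 is a parallel group.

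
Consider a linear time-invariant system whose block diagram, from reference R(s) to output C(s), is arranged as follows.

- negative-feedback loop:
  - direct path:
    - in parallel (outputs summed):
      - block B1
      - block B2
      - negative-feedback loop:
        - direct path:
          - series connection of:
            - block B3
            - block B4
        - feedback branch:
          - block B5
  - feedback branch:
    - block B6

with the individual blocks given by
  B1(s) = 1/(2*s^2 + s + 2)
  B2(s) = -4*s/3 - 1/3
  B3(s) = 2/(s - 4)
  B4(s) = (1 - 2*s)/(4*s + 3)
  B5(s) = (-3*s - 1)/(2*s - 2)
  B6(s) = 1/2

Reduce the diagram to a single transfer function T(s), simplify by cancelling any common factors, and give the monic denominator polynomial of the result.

The answer is s^6 - 7*s^5/2 + 51*s^4/16 - 21*s^3/32 + 95*s^2/32 + 3*s/32 - 131/32.

Reasoning:
(1) series reduction of B3, B4, giving (2 - 4*s)/(4*s^2 - 13*s - 12)
(2) close the feedback loop around (B3*B4), B5, giving (-4*s^2 + 6*s - 2)/(4*s^3 - 11*s^2 + 11)
(3) sum the parallel branches B1, B2, [(B3*B4)/(1+(B3*B4)*B5)], giving (-32*s^6 + 64*s^5 + 6*s^4 + 39*s^3 - 95*s^2 - 69*s - 1)/(24*s^5 - 54*s^4 - 9*s^3 + 33*s + 66)
(4) reduce the feedback loop with forward (B1+B2+[(B3*B4)/(1+(B3*B4)*B5)]) and return B6, giving (64*s^6 - 128*s^5 - 12*s^4 - 78*s^3 + 190*s^2 + 138*s + 2)/(32*s^6 - 112*s^5 + 102*s^4 - 21*s^3 + 95*s^2 + 3*s - 131)
That last expression is T(s), already simplified. Scaling its denominator by 1/32 (the reciprocal of the leading coefficient) yields the monic denominator.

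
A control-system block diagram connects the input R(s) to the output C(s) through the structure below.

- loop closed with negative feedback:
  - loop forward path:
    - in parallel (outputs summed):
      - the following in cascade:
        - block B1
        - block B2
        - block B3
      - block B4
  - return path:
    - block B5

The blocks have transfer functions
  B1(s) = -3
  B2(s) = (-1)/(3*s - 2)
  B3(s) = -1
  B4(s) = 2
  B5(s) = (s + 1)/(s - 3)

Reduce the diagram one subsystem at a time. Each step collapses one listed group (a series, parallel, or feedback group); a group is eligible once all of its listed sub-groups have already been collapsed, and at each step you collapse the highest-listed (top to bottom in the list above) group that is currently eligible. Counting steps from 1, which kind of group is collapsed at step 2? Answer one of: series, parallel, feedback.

1. multiply B1, B2, B3 (series)
2. combine (B1*B2*B3), B4 in parallel
3. reduce the feedback loop with forward ((B1*B2*B3)+B4) and return B5
So the answer for step 2 is parallel.

Answer: parallel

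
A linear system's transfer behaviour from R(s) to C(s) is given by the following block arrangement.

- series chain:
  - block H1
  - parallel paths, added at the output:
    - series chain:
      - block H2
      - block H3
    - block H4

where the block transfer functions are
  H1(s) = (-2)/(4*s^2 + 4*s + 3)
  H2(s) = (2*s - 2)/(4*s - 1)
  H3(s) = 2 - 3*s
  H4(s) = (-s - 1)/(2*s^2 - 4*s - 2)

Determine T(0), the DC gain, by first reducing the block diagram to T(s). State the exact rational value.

Answer: -3

Working:
Step 1 - reduce the series chain H2, H3: (-6*s^2 + 10*s - 4)/(4*s - 1)
Step 2 - add (H2*H3), H4 (parallel): (-12*s^4 + 44*s^3 - 40*s^2 - 7*s + 9)/(8*s^3 - 18*s^2 - 4*s + 2)
Step 3 - series reduction of H1, ((H2*H3)+H4): (12*s^4 - 44*s^3 + 40*s^2 + 7*s - 9)/(16*s^5 - 20*s^4 - 32*s^3 - 31*s^2 - 2*s + 3)
Evaluating the step-3 result (the overall T(s)) at s = 0 gives T(0) = -9/3 = -3.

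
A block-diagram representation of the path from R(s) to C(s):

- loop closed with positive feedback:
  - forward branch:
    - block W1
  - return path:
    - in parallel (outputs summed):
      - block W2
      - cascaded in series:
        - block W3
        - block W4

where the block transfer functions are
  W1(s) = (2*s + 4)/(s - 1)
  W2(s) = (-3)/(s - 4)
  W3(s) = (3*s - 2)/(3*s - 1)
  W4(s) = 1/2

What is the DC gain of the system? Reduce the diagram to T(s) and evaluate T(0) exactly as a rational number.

[1] combine W3, W4 in series gives (3*s - 2)/(6*s - 2)
[2] sum the parallel branches W2, (W3*W4) gives (3*s^2 - 32*s + 14)/(6*s^2 - 26*s + 8)
[3] collapse the loop (W1 forward, (W2+(W3*W4)) return) gives (6*s^3 - 14*s^2 - 44*s + 16)/(10*s^2 + 67*s - 32)
Step 3 gives the overall T(s). Then T(0) = 16/(-32) = -1/2.

Answer: -1/2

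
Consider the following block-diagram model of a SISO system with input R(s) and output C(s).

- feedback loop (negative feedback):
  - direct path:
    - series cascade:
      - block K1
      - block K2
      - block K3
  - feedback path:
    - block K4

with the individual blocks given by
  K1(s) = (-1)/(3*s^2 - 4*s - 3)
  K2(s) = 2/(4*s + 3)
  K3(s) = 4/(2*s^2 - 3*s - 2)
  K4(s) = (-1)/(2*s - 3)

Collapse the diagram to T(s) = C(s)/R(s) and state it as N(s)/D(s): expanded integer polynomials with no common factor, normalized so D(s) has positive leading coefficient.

[1] reduce the series chain K1, K2, K3, giving (-8)/(24*s^5 - 50*s^4 - 51*s^3 + 68*s^2 + 75*s + 18)
[2] collapse the loop ((K1*K2*K3) forward, K4 return) - this is the overall T(s), already in the required normalized form

Answer: (24 - 16*s)/(48*s^6 - 172*s^5 + 48*s^4 + 289*s^3 - 54*s^2 - 189*s - 46)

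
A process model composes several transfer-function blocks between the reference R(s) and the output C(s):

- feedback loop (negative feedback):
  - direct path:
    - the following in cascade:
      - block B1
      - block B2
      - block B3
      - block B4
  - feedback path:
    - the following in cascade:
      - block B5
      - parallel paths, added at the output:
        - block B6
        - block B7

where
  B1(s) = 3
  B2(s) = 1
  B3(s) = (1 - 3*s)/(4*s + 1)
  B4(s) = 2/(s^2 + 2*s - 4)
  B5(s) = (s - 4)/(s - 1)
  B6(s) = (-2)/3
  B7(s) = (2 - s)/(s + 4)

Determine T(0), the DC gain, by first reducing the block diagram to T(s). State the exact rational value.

Step 1. combine B1, B2, B3, B4 in series -> (6 - 18*s)/(4*s^3 + 9*s^2 - 14*s - 4)
Step 2. add B6, B7 (parallel) -> (-5*s - 2)/(3*s + 12)
Step 3. multiply B5, (B6+B7) (series) -> (-5*s^2 + 18*s + 8)/(3*s^2 + 9*s - 12)
Step 4. apply the feedback formula to (B1*B2*B3*B4), (B5*(B6+B7)) -> (-18*s^3 - 48*s^2 + 90*s - 24)/(4*s^5 + 21*s^4 + 27*s^3 - 200*s^2 + 32*s + 32)
The step-4 result is T(s). Setting s = 0: T(0) = -24/32 = -3/4.

Final answer: -3/4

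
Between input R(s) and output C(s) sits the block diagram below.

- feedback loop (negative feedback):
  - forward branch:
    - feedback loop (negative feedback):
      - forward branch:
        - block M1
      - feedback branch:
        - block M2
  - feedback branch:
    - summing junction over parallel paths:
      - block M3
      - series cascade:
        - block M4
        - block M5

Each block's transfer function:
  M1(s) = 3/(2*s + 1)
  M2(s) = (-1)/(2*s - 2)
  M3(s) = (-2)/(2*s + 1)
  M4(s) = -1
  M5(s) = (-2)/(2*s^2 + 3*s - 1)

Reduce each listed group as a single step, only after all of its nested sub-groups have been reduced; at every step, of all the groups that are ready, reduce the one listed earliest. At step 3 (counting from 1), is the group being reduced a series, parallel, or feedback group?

Step 1: reduce the feedback loop with forward M1 and return M2
Step 2: series reduction of M4, M5
Step 3: sum the parallel branches M3, (M4*M5)
Step 4: close the feedback loop around [M1/(1+M1*M2)], (M3+(M4*M5))
The group at step 3 is a parallel group.

Final answer: parallel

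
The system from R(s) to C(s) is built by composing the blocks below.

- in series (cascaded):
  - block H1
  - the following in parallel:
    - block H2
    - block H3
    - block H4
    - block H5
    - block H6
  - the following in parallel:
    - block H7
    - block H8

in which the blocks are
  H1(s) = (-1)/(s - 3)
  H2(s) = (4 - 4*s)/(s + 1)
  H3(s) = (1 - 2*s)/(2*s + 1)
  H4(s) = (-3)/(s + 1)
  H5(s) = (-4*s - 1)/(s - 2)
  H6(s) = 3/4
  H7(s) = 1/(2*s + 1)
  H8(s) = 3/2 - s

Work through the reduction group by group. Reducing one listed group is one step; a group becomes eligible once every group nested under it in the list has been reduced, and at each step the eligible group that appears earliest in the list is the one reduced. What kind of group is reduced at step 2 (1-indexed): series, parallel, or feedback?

(1) reduce the parallel group H2, H3, H4, H5, H6
(2) add H7, H8 (parallel)
(3) cascade H1, (H2+H3+H4+H5+H6), (H7+H8)
Step 2: parallel.

Answer: parallel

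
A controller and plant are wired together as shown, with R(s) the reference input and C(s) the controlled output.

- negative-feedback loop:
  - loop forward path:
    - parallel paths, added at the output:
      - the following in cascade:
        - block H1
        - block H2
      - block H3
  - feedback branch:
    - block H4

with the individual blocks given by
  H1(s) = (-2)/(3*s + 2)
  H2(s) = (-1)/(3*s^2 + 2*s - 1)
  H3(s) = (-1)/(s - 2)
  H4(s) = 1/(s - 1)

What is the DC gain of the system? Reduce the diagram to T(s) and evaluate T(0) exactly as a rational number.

Step 1 - reduce the series chain H1, H2 -> 2/(9*s^3 + 12*s^2 + s - 2)
Step 2 - sum the parallel branches (H1*H2), H3 -> (-9*s^3 - 12*s^2 + s - 2)/(9*s^4 - 6*s^3 - 23*s^2 - 4*s + 4)
Step 3 - feedback reduction of ((H1*H2)+H3), H4 -> (-9*s^4 - 3*s^3 + 13*s^2 - 3*s + 2)/(9*s^5 - 15*s^4 - 26*s^3 + 7*s^2 + 9*s - 6)
Step 3 gives the overall T(s). Then T(0) = 2/(-6) = -1/3.

Final answer: -1/3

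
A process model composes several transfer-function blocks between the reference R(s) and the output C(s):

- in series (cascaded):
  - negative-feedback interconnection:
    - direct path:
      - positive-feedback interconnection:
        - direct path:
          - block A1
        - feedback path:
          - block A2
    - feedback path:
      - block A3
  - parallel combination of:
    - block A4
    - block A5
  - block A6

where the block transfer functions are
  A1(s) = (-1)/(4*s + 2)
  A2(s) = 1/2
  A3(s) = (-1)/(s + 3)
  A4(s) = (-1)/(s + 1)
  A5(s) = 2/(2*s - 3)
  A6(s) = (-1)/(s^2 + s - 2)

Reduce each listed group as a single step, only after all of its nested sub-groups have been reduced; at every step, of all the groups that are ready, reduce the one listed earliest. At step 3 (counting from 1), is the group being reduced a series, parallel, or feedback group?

(1) collapse the loop (A1 forward, A2 return)
(2) close the feedback loop around [A1/(1-A1*A2)], A3
(3) reduce the parallel group A4, A5
(4) cascade [[A1/(1-A1*A2)]/(1+[A1/(1-A1*A2)]*A3)], (A4+A5), A6
Step 3: parallel.

Hence the answer: parallel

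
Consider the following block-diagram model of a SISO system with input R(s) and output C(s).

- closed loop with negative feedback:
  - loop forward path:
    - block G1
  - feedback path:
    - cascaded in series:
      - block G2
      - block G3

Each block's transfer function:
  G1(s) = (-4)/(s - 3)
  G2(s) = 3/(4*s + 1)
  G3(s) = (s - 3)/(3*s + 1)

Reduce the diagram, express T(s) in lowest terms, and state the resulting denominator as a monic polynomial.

1. series reduction of G2, G3 gives (3*s - 9)/(12*s^2 + 7*s + 1)
2. reduce the feedback loop with forward G1 and return (G2*G3) gives (-48*s^2 - 28*s - 4)/(12*s^3 - 29*s^2 - 32*s + 33)
T(s) is the step-2 result (common factors already cancelled). Leading coefficient of the denominator: 12. Divide through by 12 for the monic polynomial.

Hence the answer: s^3 - 29*s^2/12 - 8*s/3 + 11/4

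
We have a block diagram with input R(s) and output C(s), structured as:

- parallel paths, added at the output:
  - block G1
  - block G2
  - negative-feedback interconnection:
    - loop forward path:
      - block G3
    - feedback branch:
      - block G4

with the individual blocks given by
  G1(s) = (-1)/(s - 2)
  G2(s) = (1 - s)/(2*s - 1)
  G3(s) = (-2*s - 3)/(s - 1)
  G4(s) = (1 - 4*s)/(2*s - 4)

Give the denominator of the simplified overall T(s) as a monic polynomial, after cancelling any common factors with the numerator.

Step 1 - apply the feedback formula to G3, G4 gives (-4*s^2 + 2*s + 12)/(10*s^2 + 4*s + 1)
Step 2 - combine G1, G2, [G3/(1+G3*G4)] in parallel gives (-18*s^4 + 30*s^3 - s^2 - 59*s + 23)/(20*s^4 - 42*s^3 + 2*s^2 + 3*s + 2)
The result of step 2 is T(s) in lowest terms. Its denominator has leading coefficient 20; dividing the denominator through by 20 makes it monic.

Hence the answer: s^4 - 21*s^3/10 + s^2/10 + 3*s/20 + 1/10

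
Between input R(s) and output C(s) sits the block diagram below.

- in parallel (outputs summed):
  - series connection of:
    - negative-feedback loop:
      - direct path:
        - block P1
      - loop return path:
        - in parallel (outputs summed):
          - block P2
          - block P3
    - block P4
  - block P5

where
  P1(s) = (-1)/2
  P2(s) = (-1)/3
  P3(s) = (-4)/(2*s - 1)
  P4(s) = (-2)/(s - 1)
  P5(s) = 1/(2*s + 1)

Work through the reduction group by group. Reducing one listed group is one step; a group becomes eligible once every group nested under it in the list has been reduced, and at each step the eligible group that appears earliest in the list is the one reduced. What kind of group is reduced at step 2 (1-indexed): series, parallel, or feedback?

Step 1: combine P2, P3 in parallel
Step 2: apply the feedback formula to P1, (P2+P3)
Step 3: cascade [P1/(1+P1*(P2+P3))], P4
Step 4: combine ([P1/(1+P1*(P2+P3))]*P4), P5 in parallel
So the answer for step 2 is feedback.

Final answer: feedback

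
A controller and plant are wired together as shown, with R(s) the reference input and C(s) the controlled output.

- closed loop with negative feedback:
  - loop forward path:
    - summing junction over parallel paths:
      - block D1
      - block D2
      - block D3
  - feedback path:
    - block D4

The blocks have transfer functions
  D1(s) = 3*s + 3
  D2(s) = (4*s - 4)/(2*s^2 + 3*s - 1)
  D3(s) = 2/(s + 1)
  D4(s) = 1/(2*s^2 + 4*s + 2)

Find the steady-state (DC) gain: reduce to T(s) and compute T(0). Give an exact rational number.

Step 1: reduce the parallel group D1, D2, D3 = (6*s^4 + 21*s^3 + 29*s^2 + 9*s - 9)/(2*s^3 + 5*s^2 + 2*s - 1)
Step 2: close the feedback loop around (D1+D2+D3), D4 = (12*s^6 + 66*s^5 + 154*s^4 + 176*s^3 + 76*s^2 - 18*s - 18)/(4*s^5 + 24*s^4 + 49*s^3 + 45*s^2 + 9*s - 11)
That last expression is T(s); at s = 0 only the constant terms survive, so T(0) = -18/(-11) = 18/11.

Hence the answer: 18/11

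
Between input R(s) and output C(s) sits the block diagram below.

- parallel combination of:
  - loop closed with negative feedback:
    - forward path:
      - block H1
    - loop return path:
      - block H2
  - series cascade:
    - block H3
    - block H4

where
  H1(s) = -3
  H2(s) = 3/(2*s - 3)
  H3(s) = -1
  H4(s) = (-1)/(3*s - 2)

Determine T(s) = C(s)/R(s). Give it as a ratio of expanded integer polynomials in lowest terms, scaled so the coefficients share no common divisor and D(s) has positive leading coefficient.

Step 1 - feedback reduction of H1, H2 -> (9 - 6*s)/(2*s - 12)
Step 2 - cascade H3, H4 -> 1/(3*s - 2)
Step 3 - combine [H1/(1+H1*H2)], (H3*H4) in parallel; the result is T(s) itself (integer coefficients, no common factor, positive leading denominator coefficient)

Final answer: (-18*s^2 + 41*s - 30)/(6*s^2 - 40*s + 24)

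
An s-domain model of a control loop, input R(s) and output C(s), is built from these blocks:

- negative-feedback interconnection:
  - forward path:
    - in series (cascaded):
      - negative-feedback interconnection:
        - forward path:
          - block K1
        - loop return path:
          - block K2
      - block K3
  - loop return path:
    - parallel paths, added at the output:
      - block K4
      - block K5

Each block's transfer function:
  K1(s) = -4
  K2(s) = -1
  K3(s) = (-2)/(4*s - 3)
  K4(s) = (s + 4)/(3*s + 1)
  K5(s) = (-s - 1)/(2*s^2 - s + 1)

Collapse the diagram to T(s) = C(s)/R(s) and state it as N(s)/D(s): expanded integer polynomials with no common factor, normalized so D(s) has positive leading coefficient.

First reduce the diagram to T(s).

[1] close the feedback loop around K1, K2 -> (-4)/5
[2] multiply [K1/(1+K1*K2)], K3 (series) -> 8/(20*s - 15)
[3] sum the parallel branches K4, K5 -> (2*s^3 + 4*s^2 - 7*s + 3)/(6*s^3 - s^2 + 2*s + 1)
[4] collapse the loop (([K1/(1+K1*K2)]*K3) forward, (K4+K5) return), giving the overall T(s)

Answer: (48*s^3 - 8*s^2 + 16*s + 8)/(120*s^4 - 94*s^3 + 87*s^2 - 66*s + 9)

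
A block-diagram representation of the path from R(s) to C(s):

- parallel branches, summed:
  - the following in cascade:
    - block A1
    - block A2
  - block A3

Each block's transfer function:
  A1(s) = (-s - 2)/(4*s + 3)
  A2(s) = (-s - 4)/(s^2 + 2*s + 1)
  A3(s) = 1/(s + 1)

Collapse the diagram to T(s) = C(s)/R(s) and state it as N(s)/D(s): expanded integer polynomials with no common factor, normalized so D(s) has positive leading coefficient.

1. reduce the series chain A1, A2 gives (s^2 + 6*s + 8)/(4*s^3 + 11*s^2 + 10*s + 3)
2. reduce the parallel group (A1*A2), A3, which is the overall transfer function T(s) = C(s)/R(s) in lowest terms

Therefore the answer is (5*s^2 + 13*s + 11)/(4*s^3 + 11*s^2 + 10*s + 3).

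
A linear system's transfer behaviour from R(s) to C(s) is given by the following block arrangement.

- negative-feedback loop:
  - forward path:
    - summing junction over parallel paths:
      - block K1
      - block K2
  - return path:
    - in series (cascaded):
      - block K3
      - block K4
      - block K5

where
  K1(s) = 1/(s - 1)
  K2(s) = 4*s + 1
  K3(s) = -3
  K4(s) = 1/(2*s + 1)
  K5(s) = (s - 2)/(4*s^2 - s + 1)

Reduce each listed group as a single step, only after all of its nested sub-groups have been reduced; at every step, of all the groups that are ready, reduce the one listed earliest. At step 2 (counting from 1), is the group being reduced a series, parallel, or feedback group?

Reducing step by step:

Step 1: sum the parallel branches K1, K2
Step 2: reduce the series chain K3, K4, K5
Step 3: apply the feedback formula to (K1+K2), (K3*K4*K5)
Step 2 collapses a series group.

Answer: series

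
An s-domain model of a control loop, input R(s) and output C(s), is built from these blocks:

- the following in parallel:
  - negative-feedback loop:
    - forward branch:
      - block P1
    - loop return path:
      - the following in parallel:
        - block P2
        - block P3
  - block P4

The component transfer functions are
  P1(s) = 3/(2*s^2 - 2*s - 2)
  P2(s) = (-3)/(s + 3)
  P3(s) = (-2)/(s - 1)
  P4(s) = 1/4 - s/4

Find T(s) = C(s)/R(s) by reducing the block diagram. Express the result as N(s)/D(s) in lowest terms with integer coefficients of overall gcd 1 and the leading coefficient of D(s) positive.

Step 1. reduce the parallel group P2, P3 -> (-5*s - 3)/(s^2 + 2*s - 3)
Step 2. feedback reduction of P1, (P2+P3) -> (3*s^2 + 6*s - 9)/(2*s^4 + 2*s^3 - 12*s^2 - 13*s - 3)
Step 3. parallel reduction of [P1/(1+P1*(P2+P3))], P4 - this is the overall T(s), already in the required normalized form

Hence the answer: (-2*s^5 + 14*s^3 + 13*s^2 + 14*s - 39)/(8*s^4 + 8*s^3 - 48*s^2 - 52*s - 12)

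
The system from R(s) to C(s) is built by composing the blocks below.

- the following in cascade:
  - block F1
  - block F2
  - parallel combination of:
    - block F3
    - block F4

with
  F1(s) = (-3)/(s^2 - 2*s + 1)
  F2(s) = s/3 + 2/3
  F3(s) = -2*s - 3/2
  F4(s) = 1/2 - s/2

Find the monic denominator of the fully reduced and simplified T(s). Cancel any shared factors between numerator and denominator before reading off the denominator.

First reduce the diagram to T(s).

[1] reduce the parallel group F3, F4; result -5*s/2 - 1
[2] reduce the series chain F1, F2, (F3+F4); result (5*s^2 + 12*s + 4)/(2*s^2 - 4*s + 2)
Step 2 gives the fully reduced T(s), with no common factor left to cancel. The denominator's leading coefficient is 2, so divide each of its coefficients by 2 to get the monic form.

Answer: s^2 - 2*s + 1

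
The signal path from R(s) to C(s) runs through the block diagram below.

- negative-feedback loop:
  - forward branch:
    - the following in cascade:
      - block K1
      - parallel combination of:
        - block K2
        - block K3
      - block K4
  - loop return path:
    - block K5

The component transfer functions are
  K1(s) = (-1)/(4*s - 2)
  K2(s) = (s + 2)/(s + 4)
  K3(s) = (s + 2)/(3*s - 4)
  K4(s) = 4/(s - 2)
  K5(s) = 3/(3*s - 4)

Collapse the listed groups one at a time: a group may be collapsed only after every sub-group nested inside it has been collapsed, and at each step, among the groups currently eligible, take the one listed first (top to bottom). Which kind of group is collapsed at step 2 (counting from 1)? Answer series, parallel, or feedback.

(1) parallel reduction of K2, K3
(2) combine K1, (K2+K3), K4 in series
(3) apply the feedback formula to (K1*(K2+K3)*K4), K5
At step 2 the group reduced is series.

Therefore the answer is series.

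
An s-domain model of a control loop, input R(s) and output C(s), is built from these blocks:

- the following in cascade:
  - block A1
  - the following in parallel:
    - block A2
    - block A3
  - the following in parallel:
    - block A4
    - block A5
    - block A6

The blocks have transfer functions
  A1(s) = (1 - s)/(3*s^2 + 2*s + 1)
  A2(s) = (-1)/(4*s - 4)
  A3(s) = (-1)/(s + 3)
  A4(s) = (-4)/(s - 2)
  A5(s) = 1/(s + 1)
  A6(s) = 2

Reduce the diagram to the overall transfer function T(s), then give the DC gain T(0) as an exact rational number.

1. parallel reduction of A2, A3: (1 - 5*s)/(4*s^2 + 8*s - 12)
2. add A4, A5, A6 (parallel): (2*s^2 - 5*s - 10)/(s^2 - s - 2)
3. reduce the series chain A1, (A2+A3), (A4+A5+A6): (10*s^3 - 27*s^2 - 45*s + 10)/(12*s^5 + 32*s^4 - 40*s^3 - 104*s^2 - 68*s - 24)
The step-3 result is T(s). Setting s = 0: T(0) = 10/(-24) = -5/12.

Answer: -5/12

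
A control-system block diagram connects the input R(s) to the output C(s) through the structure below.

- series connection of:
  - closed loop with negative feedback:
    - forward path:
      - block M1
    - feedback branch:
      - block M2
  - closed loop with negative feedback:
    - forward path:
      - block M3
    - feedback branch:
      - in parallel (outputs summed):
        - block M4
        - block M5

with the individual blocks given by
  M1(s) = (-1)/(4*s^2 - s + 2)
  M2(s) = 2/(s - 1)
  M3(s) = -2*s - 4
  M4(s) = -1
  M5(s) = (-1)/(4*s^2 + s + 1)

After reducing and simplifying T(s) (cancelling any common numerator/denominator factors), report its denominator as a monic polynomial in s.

Step 1: feedback reduction of M1, M2 -> (1 - s)/(4*s^3 - 5*s^2 + 3*s - 4)
Step 2: combine M4, M5 in parallel -> (-4*s^2 - s - 2)/(4*s^2 + s + 1)
Step 3: close the feedback loop around M3, (M4+M5) -> (-8*s^3 - 18*s^2 - 6*s - 4)/(8*s^3 + 22*s^2 + 9*s + 9)
Step 4: reduce the series chain [M1/(1+M1*M2)], [M3/(1+M3*(M4+M5))] -> (8*s^4 + 10*s^3 - 12*s^2 - 2*s - 4)/(32*s^6 + 48*s^5 - 50*s^4 + 25*s^3 - 106*s^2 - 9*s - 36)
The result of step 4 is T(s) in lowest terms. Its denominator has leading coefficient 32; dividing the denominator through by 32 makes it monic.

Answer: s^6 + 3*s^5/2 - 25*s^4/16 + 25*s^3/32 - 53*s^2/16 - 9*s/32 - 9/8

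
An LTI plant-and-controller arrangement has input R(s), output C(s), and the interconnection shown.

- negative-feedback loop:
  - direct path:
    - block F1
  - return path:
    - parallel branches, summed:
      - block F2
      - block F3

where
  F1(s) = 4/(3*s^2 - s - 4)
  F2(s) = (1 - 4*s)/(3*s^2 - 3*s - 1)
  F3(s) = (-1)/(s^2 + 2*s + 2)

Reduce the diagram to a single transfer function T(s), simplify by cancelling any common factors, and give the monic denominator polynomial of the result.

The answer is s^6 + 2*s^5/3 - 2*s^4 - 17*s^3/3 - 34*s^2/9 + 22*s/9 + 20/9.

Reasoning:
[1] add F2, F3 (parallel) gives (-4*s^3 - 10*s^2 - 3*s + 3)/(3*s^4 + 3*s^3 - s^2 - 8*s - 2)
[2] close the feedback loop around F1, (F2+F3) gives (12*s^4 + 12*s^3 - 4*s^2 - 32*s - 8)/(9*s^6 + 6*s^5 - 18*s^4 - 51*s^3 - 34*s^2 + 22*s + 20)
Step 2 gives the fully reduced T(s), with no common factor left to cancel. The denominator's leading coefficient is 9, so divide each of its coefficients by 9 to get the monic form.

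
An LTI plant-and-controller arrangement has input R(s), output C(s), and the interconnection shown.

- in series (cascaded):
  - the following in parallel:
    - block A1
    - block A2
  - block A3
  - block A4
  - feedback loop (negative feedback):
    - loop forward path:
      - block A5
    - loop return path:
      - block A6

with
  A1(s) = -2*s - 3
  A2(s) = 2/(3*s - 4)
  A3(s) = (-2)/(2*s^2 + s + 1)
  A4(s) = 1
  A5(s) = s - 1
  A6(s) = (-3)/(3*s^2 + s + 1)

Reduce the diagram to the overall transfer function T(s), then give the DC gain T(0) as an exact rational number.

1. sum the parallel branches A1, A2, giving (-6*s^2 - s + 14)/(3*s - 4)
2. feedback reduction of A5, A6, giving (3*s^3 - 2*s^2 - 1)/(3*s^2 - 2*s + 4)
3. cascade (A1+A2), A3, A4, [A5/(1+A5*A6)], giving (36*s^5 - 18*s^4 - 88*s^3 + 44*s^2 - 2*s + 28)/(18*s^5 - 27*s^4 + 31*s^3 - 30*s^2 + 4*s - 16)
The step-3 result is T(s). Setting s = 0: T(0) = 28/(-16) = -7/4.

Answer: -7/4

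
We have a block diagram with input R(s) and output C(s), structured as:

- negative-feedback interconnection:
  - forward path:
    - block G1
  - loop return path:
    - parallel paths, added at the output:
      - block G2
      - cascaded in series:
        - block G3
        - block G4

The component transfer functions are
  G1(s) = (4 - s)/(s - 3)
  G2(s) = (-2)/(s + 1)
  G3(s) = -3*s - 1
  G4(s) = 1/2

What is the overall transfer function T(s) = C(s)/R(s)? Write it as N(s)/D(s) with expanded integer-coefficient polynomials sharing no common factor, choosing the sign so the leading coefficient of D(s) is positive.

Step 1: multiply G3, G4 (series) gives -3*s/2 - 1/2
Step 2: parallel reduction of G2, (G3*G4) gives (-3*s^2 - 4*s - 5)/(2*s + 2)
Step 3: collapse the loop (G1 forward, (G2+(G3*G4)) return), giving the overall T(s)

Therefore the answer is (-2*s^2 + 6*s + 8)/(3*s^3 - 6*s^2 - 15*s - 26).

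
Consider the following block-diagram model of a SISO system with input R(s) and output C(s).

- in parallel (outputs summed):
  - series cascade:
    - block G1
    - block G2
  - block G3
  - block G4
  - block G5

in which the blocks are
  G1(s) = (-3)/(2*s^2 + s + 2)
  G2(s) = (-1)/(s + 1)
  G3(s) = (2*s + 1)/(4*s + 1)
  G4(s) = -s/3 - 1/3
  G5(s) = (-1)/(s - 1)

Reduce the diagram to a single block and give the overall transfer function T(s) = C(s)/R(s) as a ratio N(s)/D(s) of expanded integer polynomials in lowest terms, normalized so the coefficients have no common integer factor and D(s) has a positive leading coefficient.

Step 1: cascade G1, G2; result 3/(2*s^3 + 3*s^2 + 3*s + 2)
Step 2: sum the parallel branches (G1*G2), G3, G4, G5, giving the overall T(s)

Therefore the answer is (-8*s^6 - 2*s^5 - 19*s^4 - 36*s^3 - 2*s^2 - 64*s - 19)/(24*s^5 + 18*s^4 + 3*s^3 - 12*s^2 - 27*s - 6).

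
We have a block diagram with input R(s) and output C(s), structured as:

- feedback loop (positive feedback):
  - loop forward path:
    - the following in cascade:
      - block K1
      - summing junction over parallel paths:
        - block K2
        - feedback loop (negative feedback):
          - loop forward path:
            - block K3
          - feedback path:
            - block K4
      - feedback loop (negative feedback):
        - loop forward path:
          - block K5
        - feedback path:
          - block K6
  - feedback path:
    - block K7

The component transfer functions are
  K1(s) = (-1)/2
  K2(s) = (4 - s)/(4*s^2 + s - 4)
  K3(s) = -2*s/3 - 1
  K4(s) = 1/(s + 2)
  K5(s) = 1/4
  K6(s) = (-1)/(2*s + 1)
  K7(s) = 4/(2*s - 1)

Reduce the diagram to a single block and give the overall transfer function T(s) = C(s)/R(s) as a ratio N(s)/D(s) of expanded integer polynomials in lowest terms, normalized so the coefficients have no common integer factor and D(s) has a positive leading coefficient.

First reduce the diagram to T(s).

(1) apply the feedback formula to K3, K4 gives (-2*s^2 - 7*s - 6)/(s + 3)
(2) reduce the parallel group K2, [K3/(1+K3*K4)] gives (-8*s^4 - 30*s^3 - 24*s^2 + 23*s + 36)/(4*s^3 + 13*s^2 - s - 12)
(3) close the feedback loop around K5, K6 gives (2*s + 1)/(8*s + 3)
(4) reduce the series chain K1, (K2+[K3/(1+K3*K4)]), [K5/(1+K5*K6)] gives (16*s^5 + 68*s^4 + 78*s^3 - 22*s^2 - 95*s - 36)/(64*s^4 + 232*s^3 + 62*s^2 - 198*s - 72)
(5) feedback reduction of (K1*(K2+[K3/(1+K3*K4)])*[K5/(1+K5*K6)]), K7, giving the overall T(s)

Answer: (32*s^6 + 120*s^5 + 88*s^4 - 122*s^3 - 168*s^2 + 23*s + 36)/(64*s^5 + 128*s^4 - 420*s^3 - 370*s^2 + 434*s + 216)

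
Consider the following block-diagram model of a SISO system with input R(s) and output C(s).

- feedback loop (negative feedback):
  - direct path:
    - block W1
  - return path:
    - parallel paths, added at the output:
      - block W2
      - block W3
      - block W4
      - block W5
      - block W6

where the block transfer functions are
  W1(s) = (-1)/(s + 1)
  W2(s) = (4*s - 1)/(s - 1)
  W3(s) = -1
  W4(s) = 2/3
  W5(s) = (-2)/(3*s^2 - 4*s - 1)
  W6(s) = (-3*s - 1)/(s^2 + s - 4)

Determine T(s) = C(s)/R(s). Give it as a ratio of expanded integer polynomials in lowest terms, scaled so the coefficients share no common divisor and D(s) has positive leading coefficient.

Step 1. parallel reduction of W2, W3, W4, W5, W6: (33*s^5 - 44*s^4 - 137*s^3 + 193*s^2 + 26*s - 35)/(9*s^5 - 12*s^4 - 48*s^3 + 96*s^2 - 33*s - 12)
Step 2. collapse the loop (W1 forward, (W2+W3+W4+W5+W6) return), giving the overall T(s)

Answer: (-9*s^5 + 12*s^4 + 48*s^3 - 96*s^2 + 33*s + 12)/(9*s^6 - 36*s^5 - 16*s^4 + 185*s^3 - 130*s^2 - 71*s + 23)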